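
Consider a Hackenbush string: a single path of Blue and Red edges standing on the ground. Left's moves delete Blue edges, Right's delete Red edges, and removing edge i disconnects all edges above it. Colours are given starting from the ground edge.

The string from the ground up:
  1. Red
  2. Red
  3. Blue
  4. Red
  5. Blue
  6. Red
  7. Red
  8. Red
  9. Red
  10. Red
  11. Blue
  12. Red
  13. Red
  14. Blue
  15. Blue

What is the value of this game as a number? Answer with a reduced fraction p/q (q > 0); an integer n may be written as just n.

-14297/8192

Prefix values for Red Red Blue Red Blue Red Red Red Red Red Blue Red Red Blue Blue via {L|R} + simplicity:
R: Left { ∅ }, Right { 0 } = simplest -1
RR: Left { ∅ }, Right { -1, 0 } = simplest -2
RRB: Left { -2 }, Right { -1, 0 } = simplest -3/2
RRBR: Left { -2 }, Right { -3/2, -1, 0 } = simplest -7/4
RRBRB: Left { -2, -7/4 }, Right { -3/2, -1, 0 } = simplest -13/8
RRBRBR: Left { -2, -7/4 }, Right { -13/8, -3/2, -1, 0 } = simplest -27/16
RRBRBRR: Left { -2, -7/4 }, Right { -27/16, -13/8, -3/2, -1, 0 } = simplest -55/32
RRBRBRRR: Left { -2, -7/4 }, Right { -55/32, -27/16, -13/8, -3/2, -1, 0 } = simplest -111/64
RRBRBRRRR: Left { -2, -7/4 }, Right { -111/64, -55/32, -27/16, -13/8, -3/2, -1, 0 } = simplest -223/128
RRBRBRRRRR: Left { -2, -7/4 }, Right { -223/128, -111/64, -55/32, -27/16, -13/8, -3/2, -1, 0 } = simplest -447/256
RRBRBRRRRRB: Left { -2, -7/4, -447/256 }, Right { -223/128, -111/64, -55/32, -27/16, -13/8, -3/2, -1, 0 } = simplest -893/512
RRBRBRRRRRBR: Left { -2, -7/4, -447/256 }, Right { -893/512, -223/128, -111/64, -55/32, -27/16, -13/8, -3/2, -1, 0 } = simplest -1787/1024
RRBRBRRRRRBRR: Left { -2, -7/4, -447/256 }, Right { -1787/1024, -893/512, -223/128, -111/64, -55/32, -27/16, -13/8, -3/2, -1, 0 } = simplest -3575/2048
RRBRBRRRRRBRRB: Left { -2, -7/4, -447/256, -3575/2048 }, Right { -1787/1024, -893/512, -223/128, -111/64, -55/32, -27/16, -13/8, -3/2, -1, 0 } = simplest -7149/4096
RRBRBRRRRRBRRBB: Left { -2, -7/4, -447/256, -3575/2048, -7149/4096 }, Right { -1787/1024, -893/512, -223/128, -111/64, -55/32, -27/16, -13/8, -3/2, -1, 0 } = simplest -14297/8192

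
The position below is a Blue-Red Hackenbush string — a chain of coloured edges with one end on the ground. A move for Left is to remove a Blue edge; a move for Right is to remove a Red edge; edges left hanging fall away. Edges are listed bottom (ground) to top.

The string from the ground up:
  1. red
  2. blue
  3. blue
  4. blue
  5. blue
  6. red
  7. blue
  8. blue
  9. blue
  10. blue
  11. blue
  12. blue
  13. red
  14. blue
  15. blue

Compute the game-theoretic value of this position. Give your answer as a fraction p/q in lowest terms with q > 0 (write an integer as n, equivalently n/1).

Recurse on prefixes of the 15-edge string red blue blue blue blue red blue blue blue blue blue blue red blue blue:
G_1 [r]  L=[(no moves)]  R=[0]  -> -1
G_2 [rb]  L=[-1]  R=[0]  -> -1/2
G_3 [rbb]  L=[-1,-1/2]  R=[0]  -> -1/4
G_4 [rbbb]  L=[-1,-1/2,-1/4]  R=[0]  -> -1/8
G_5 [rbbbb]  L=[-1,-1/2,-1/4,-1/8]  R=[0]  -> -1/16
G_6 [rbbbbr]  L=[-1,-1/2,-1/4,-1/8]  R=[-1/16,0]  -> -3/32
G_7 [rbbbbrb]  L=[-1,-1/2,-1/4,-1/8,-3/32]  R=[-1/16,0]  -> -5/64
G_8 [rbbbbrbb]  L=[-1,-1/2,-1/4,-1/8,-3/32,-5/64]  R=[-1/16,0]  -> -9/128
G_9 [rbbbbrbbb]  L=[-1,-1/2,-1/4,-1/8,-3/32,-5/64,-9/128]  R=[-1/16,0]  -> -17/256
G_10 [rbbbbrbbbb]  L=[-1,-1/2,-1/4,-1/8,-3/32,-5/64,-9/128,-17/256]  R=[-1/16,0]  -> -33/512
G_11 [rbbbbrbbbbb]  L=[-1,-1/2,-1/4,-1/8,-3/32,-5/64,-9/128,-17/256,-33/512]  R=[-1/16,0]  -> -65/1024
G_12 [rbbbbrbbbbbb]  L=[-1,-1/2,-1/4,-1/8,-3/32,-5/64,-9/128,-17/256,-33/512,-65/1024]  R=[-1/16,0]  -> -129/2048
G_13 [rbbbbrbbbbbbr]  L=[-1,-1/2,-1/4,-1/8,-3/32,-5/64,-9/128,-17/256,-33/512,-65/1024]  R=[-129/2048,-1/16,0]  -> -259/4096
G_14 [rbbbbrbbbbbbrb]  L=[-1,-1/2,-1/4,-1/8,-3/32,-5/64,-9/128,-17/256,-33/512,-65/1024,-259/4096]  R=[-129/2048,-1/16,0]  -> -517/8192
G_15 [rbbbbrbbbbbbrbb]  L=[-1,-1/2,-1/4,-1/8,-3/32,-5/64,-9/128,-17/256,-33/512,-65/1024,-259/4096,-517/8192]  R=[-129/2048,-1/16,0]  -> -1033/16384

-1033/16384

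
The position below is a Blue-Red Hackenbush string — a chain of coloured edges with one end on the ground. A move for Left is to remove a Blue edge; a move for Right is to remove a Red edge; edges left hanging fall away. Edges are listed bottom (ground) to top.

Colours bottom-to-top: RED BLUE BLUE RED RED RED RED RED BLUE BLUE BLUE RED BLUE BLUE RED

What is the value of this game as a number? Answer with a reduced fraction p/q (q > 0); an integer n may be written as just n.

Prefix values for RED BLUE BLUE RED RED RED RED RED BLUE BLUE BLUE RED BLUE BLUE RED via {L|R} + simplicity:
step 1: add RED to get R; options L={ · } R={ 0 } — -1
step 2: add BLUE to get RB; options L={ -1 } R={ 0 } — -1/2
step 3: add BLUE to get RBB; options L={ -1 -1/2 } R={ 0 } — -1/4
step 4: add RED to get RBBR; options L={ -1 -1/2 } R={ -1/4 0 } — -3/8
step 5: add RED to get RBBRR; options L={ -1 -1/2 } R={ -3/8 -1/4 0 } — -7/16
step 6: add RED to get RBBRRR; options L={ -1 -1/2 } R={ -7/16 -3/8 -1/4 0 } — -15/32
step 7: add RED to get RBBRRRR; options L={ -1 -1/2 } R={ -15/32 -7/16 -3/8 -1/4 0 } — -31/64
step 8: add RED to get RBBRRRRR; options L={ -1 -1/2 } R={ -31/64 -15/32 -7/16 -3/8 -1/4 0 } — -63/128
step 9: add BLUE to get RBBRRRRRB; options L={ -1 -1/2 -63/128 } R={ -31/64 -15/32 -7/16 -3/8 -1/4 0 } — -125/256
step 10: add BLUE to get RBBRRRRRBB; options L={ -1 -1/2 -63/128 -125/256 } R={ -31/64 -15/32 -7/16 -3/8 -1/4 0 } — -249/512
step 11: add BLUE to get RBBRRRRRBBB; options L={ -1 -1/2 -63/128 -125/256 -249/512 } R={ -31/64 -15/32 -7/16 -3/8 -1/4 0 } — -497/1024
step 12: add RED to get RBBRRRRRBBBR; options L={ -1 -1/2 -63/128 -125/256 -249/512 } R={ -497/1024 -31/64 -15/32 -7/16 -3/8 -1/4 0 } — -995/2048
step 13: add BLUE to get RBBRRRRRBBBRB; options L={ -1 -1/2 -63/128 -125/256 -249/512 -995/2048 } R={ -497/1024 -31/64 -15/32 -7/16 -3/8 -1/4 0 } — -1989/4096
step 14: add BLUE to get RBBRRRRRBBBRBB; options L={ -1 -1/2 -63/128 -125/256 -249/512 -995/2048 -1989/4096 } R={ -497/1024 -31/64 -15/32 -7/16 -3/8 -1/4 0 } — -3977/8192
step 15: add RED to get RBBRRRRRBBBRBBR; options L={ -1 -1/2 -63/128 -125/256 -249/512 -995/2048 -1989/4096 } R={ -3977/8192 -497/1024 -31/64 -15/32 -7/16 -3/8 -1/4 0 } — -7955/16384

-7955/16384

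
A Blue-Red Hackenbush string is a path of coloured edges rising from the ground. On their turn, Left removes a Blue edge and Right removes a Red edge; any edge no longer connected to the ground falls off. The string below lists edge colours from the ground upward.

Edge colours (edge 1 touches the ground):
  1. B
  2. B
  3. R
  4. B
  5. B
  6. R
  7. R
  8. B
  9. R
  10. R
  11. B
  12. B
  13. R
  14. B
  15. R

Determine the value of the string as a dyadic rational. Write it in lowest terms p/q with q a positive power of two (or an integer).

14645/8192

Build G(s[:k]) for k = 1..15, string s = B B R B B R R B R R B B R B R.
G(B) = { 0 | none } => 1
G(BB) = { 0 1 | none } => 2
G(BBR) = { 0 1 | 2 } => 3/2
G(BBRB) = { 0 1 3/2 | 2 } => 7/4
G(BBRBB) = { 0 1 3/2 7/4 | 2 } => 15/8
G(BBRBBR) = { 0 1 3/2 7/4 | 15/8 2 } => 29/16
G(BBRBBRR) = { 0 1 3/2 7/4 | 29/16 15/8 2 } => 57/32
G(BBRBBRRB) = { 0 1 3/2 7/4 57/32 | 29/16 15/8 2 } => 115/64
G(BBRBBRRBR) = { 0 1 3/2 7/4 57/32 | 115/64 29/16 15/8 2 } => 229/128
G(BBRBBRRBRR) = { 0 1 3/2 7/4 57/32 | 229/128 115/64 29/16 15/8 2 } => 457/256
G(BBRBBRRBRRB) = { 0 1 3/2 7/4 57/32 457/256 | 229/128 115/64 29/16 15/8 2 } => 915/512
G(BBRBBRRBRRBB) = { 0 1 3/2 7/4 57/32 457/256 915/512 | 229/128 115/64 29/16 15/8 2 } => 1831/1024
G(BBRBBRRBRRBBR) = { 0 1 3/2 7/4 57/32 457/256 915/512 | 1831/1024 229/128 115/64 29/16 15/8 2 } => 3661/2048
G(BBRBBRRBRRBBRB) = { 0 1 3/2 7/4 57/32 457/256 915/512 3661/2048 | 1831/1024 229/128 115/64 29/16 15/8 2 } => 7323/4096
G(BBRBBRRBRRBBRBR) = { 0 1 3/2 7/4 57/32 457/256 915/512 3661/2048 | 7323/4096 1831/1024 229/128 115/64 29/16 15/8 2 } => 14645/8192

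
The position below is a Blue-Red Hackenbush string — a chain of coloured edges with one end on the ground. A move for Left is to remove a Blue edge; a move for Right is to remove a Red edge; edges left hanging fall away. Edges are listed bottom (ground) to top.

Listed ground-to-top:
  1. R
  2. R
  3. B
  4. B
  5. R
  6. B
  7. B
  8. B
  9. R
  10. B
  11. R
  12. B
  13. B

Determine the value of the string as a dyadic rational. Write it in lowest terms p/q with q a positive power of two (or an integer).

-2601/2048

Prefix values for R R B B R B B B R B R B B via {L|R} + simplicity:
val_1 [R]  L=[(no moves)]  R=[0]  -> -1
val_2 [RR]  L=[(no moves)]  R=[-1; 0]  -> -2
val_3 [RRB]  L=[-2]  R=[-1; 0]  -> -3/2
val_4 [RRBB]  L=[-2; -3/2]  R=[-1; 0]  -> -5/4
val_5 [RRBBR]  L=[-2; -3/2]  R=[-5/4; -1; 0]  -> -11/8
val_6 [RRBBRB]  L=[-2; -3/2; -11/8]  R=[-5/4; -1; 0]  -> -21/16
val_7 [RRBBRBB]  L=[-2; -3/2; -11/8; -21/16]  R=[-5/4; -1; 0]  -> -41/32
val_8 [RRBBRBBB]  L=[-2; -3/2; -11/8; -21/16; -41/32]  R=[-5/4; -1; 0]  -> -81/64
val_9 [RRBBRBBBR]  L=[-2; -3/2; -11/8; -21/16; -41/32]  R=[-81/64; -5/4; -1; 0]  -> -163/128
val_10 [RRBBRBBBRB]  L=[-2; -3/2; -11/8; -21/16; -41/32; -163/128]  R=[-81/64; -5/4; -1; 0]  -> -325/256
val_11 [RRBBRBBBRBR]  L=[-2; -3/2; -11/8; -21/16; -41/32; -163/128]  R=[-325/256; -81/64; -5/4; -1; 0]  -> -651/512
val_12 [RRBBRBBBRBRB]  L=[-2; -3/2; -11/8; -21/16; -41/32; -163/128; -651/512]  R=[-325/256; -81/64; -5/4; -1; 0]  -> -1301/1024
val_13 [RRBBRBBBRBRBB]  L=[-2; -3/2; -11/8; -21/16; -41/32; -163/128; -651/512; -1301/1024]  R=[-325/256; -81/64; -5/4; -1; 0]  -> -2601/2048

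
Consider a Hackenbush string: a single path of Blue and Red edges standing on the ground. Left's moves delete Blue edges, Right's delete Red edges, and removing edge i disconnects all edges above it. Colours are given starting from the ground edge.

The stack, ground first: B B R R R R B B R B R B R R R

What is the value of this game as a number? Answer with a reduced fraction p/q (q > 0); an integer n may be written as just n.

v_1 [B]  L=[0]  R=[·]  = 1
v_2 [BB]  L=[0; 1]  R=[·]  = 2
v_3 [BBR]  L=[0; 1]  R=[2]  = 3/2
v_4 [BBRR]  L=[0; 1]  R=[3/2; 2]  = 5/4
v_5 [BBRRR]  L=[0; 1]  R=[5/4; 3/2; 2]  = 9/8
v_6 [BBRRRR]  L=[0; 1]  R=[9/8; 5/4; 3/2; 2]  = 17/16
v_7 [BBRRRRB]  L=[0; 1; 17/16]  R=[9/8; 5/4; 3/2; 2]  = 35/32
v_8 [BBRRRRBB]  L=[0; 1; 17/16; 35/32]  R=[9/8; 5/4; 3/2; 2]  = 71/64
v_9 [BBRRRRBBR]  L=[0; 1; 17/16; 35/32]  R=[71/64; 9/8; 5/4; 3/2; 2]  = 141/128
v_10 [BBRRRRBBRB]  L=[0; 1; 17/16; 35/32; 141/128]  R=[71/64; 9/8; 5/4; 3/2; 2]  = 283/256
v_11 [BBRRRRBBRBR]  L=[0; 1; 17/16; 35/32; 141/128]  R=[283/256; 71/64; 9/8; 5/4; 3/2; 2]  = 565/512
v_12 [BBRRRRBBRBRB]  L=[0; 1; 17/16; 35/32; 141/128; 565/512]  R=[283/256; 71/64; 9/8; 5/4; 3/2; 2]  = 1131/1024
v_13 [BBRRRRBBRBRBR]  L=[0; 1; 17/16; 35/32; 141/128; 565/512]  R=[1131/1024; 283/256; 71/64; 9/8; 5/4; 3/2; 2]  = 2261/2048
v_14 [BBRRRRBBRBRBRR]  L=[0; 1; 17/16; 35/32; 141/128; 565/512]  R=[2261/2048; 1131/1024; 283/256; 71/64; 9/8; 5/4; 3/2; 2]  = 4521/4096
v_15 [BBRRRRBBRBRBRRR]  L=[0; 1; 17/16; 35/32; 141/128; 565/512]  R=[4521/4096; 2261/2048; 1131/1024; 283/256; 71/64; 9/8; 5/4; 3/2; 2]  = 9041/8192

9041/8192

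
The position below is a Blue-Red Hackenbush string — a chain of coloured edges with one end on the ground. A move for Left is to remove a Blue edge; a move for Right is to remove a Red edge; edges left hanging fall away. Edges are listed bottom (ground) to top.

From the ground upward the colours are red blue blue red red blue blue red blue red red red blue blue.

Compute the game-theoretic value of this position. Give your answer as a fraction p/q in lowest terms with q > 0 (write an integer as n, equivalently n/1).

-3257/8192

Prefix values for red blue blue red red blue blue red blue red red red blue blue via {L|R} + simplicity:
g(r) = {  | 0 } => -1
g(rb) = { -1 | 0 } => -1/2
g(rbb) = { -1, -1/2 | 0 } => -1/4
g(rbbr) = { -1, -1/2 | -1/4, 0 } => -3/8
g(rbbrr) = { -1, -1/2 | -3/8, -1/4, 0 } => -7/16
g(rbbrrb) = { -1, -1/2, -7/16 | -3/8, -1/4, 0 } => -13/32
g(rbbrrbb) = { -1, -1/2, -7/16, -13/32 | -3/8, -1/4, 0 } => -25/64
g(rbbrrbbr) = { -1, -1/2, -7/16, -13/32 | -25/64, -3/8, -1/4, 0 } => -51/128
g(rbbrrbbrb) = { -1, -1/2, -7/16, -13/32, -51/128 | -25/64, -3/8, -1/4, 0 } => -101/256
g(rbbrrbbrbr) = { -1, -1/2, -7/16, -13/32, -51/128 | -101/256, -25/64, -3/8, -1/4, 0 } => -203/512
g(rbbrrbbrbrr) = { -1, -1/2, -7/16, -13/32, -51/128 | -203/512, -101/256, -25/64, -3/8, -1/4, 0 } => -407/1024
g(rbbrrbbrbrrr) = { -1, -1/2, -7/16, -13/32, -51/128 | -407/1024, -203/512, -101/256, -25/64, -3/8, -1/4, 0 } => -815/2048
g(rbbrrbbrbrrrb) = { -1, -1/2, -7/16, -13/32, -51/128, -815/2048 | -407/1024, -203/512, -101/256, -25/64, -3/8, -1/4, 0 } => -1629/4096
g(rbbrrbbrbrrrbb) = { -1, -1/2, -7/16, -13/32, -51/128, -815/2048, -1629/4096 | -407/1024, -203/512, -101/256, -25/64, -3/8, -1/4, 0 } => -3257/8192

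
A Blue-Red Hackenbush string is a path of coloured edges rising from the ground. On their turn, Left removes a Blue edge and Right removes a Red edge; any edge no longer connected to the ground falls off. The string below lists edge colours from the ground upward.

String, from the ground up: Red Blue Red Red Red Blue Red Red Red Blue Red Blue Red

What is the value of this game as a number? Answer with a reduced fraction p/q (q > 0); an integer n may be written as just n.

-3819/4096

Build v(s[:k]) for k = 1..13, string s = Red Blue Red Red Red Blue Red Red Red Blue Red Blue Red.
v(R) = { — | 0 } — -1
v(RB) = { -1 | 0 } — -1/2
v(RBR) = { -1 | -1/2; 0 } — -3/4
v(RBRR) = { -1 | -3/4; -1/2; 0 } — -7/8
v(RBRRR) = { -1 | -7/8; -3/4; -1/2; 0 } — -15/16
v(RBRRRB) = { -1; -15/16 | -7/8; -3/4; -1/2; 0 } — -29/32
v(RBRRRBR) = { -1; -15/16 | -29/32; -7/8; -3/4; -1/2; 0 } — -59/64
v(RBRRRBRR) = { -1; -15/16 | -59/64; -29/32; -7/8; -3/4; -1/2; 0 } — -119/128
v(RBRRRBRRR) = { -1; -15/16 | -119/128; -59/64; -29/32; -7/8; -3/4; -1/2; 0 } — -239/256
v(RBRRRBRRRB) = { -1; -15/16; -239/256 | -119/128; -59/64; -29/32; -7/8; -3/4; -1/2; 0 } — -477/512
v(RBRRRBRRRBR) = { -1; -15/16; -239/256 | -477/512; -119/128; -59/64; -29/32; -7/8; -3/4; -1/2; 0 } — -955/1024
v(RBRRRBRRRBRB) = { -1; -15/16; -239/256; -955/1024 | -477/512; -119/128; -59/64; -29/32; -7/8; -3/4; -1/2; 0 } — -1909/2048
v(RBRRRBRRRBRBR) = { -1; -15/16; -239/256; -955/1024 | -1909/2048; -477/512; -119/128; -59/64; -29/32; -7/8; -3/4; -1/2; 0 } — -3819/4096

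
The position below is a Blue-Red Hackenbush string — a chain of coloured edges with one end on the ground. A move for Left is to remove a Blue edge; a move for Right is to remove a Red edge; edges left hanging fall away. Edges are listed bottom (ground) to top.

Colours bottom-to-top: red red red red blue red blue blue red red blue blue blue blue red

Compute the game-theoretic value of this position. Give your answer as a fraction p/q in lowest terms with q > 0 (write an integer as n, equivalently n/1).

Prefix values for red red red red blue red blue blue red red blue blue blue blue red via {L|R} + simplicity:
1 of 15 · r · max L −∞ · min R 0 — -1
2 of 15 · rr · max L −∞ · min R -1 — -2
3 of 15 · rrr · max L −∞ · min R -2 — -3
4 of 15 · rrrr · max L −∞ · min R -3 — -4
5 of 15 · rrrrb · max L -4 · min R -3 — -7/2
6 of 15 · rrrrbr · max L -4 · min R -7/2 — -15/4
7 of 15 · rrrrbrb · max L -15/4 · min R -7/2 — -29/8
8 of 15 · rrrrbrbb · max L -29/8 · min R -7/2 — -57/16
9 of 15 · rrrrbrbbr · max L -29/8 · min R -57/16 — -115/32
10 of 15 · rrrrbrbbrr · max L -29/8 · min R -115/32 — -231/64
11 of 15 · rrrrbrbbrrb · max L -231/64 · min R -115/32 — -461/128
12 of 15 · rrrrbrbbrrbb · max L -461/128 · min R -115/32 — -921/256
13 of 15 · rrrrbrbbrrbbb · max L -921/256 · min R -115/32 — -1841/512
14 of 15 · rrrrbrbbrrbbbb · max L -1841/512 · min R -115/32 — -3681/1024
15 of 15 · rrrrbrbbrrbbbbr · max L -1841/512 · min R -3681/1024 — -7363/2048

-7363/2048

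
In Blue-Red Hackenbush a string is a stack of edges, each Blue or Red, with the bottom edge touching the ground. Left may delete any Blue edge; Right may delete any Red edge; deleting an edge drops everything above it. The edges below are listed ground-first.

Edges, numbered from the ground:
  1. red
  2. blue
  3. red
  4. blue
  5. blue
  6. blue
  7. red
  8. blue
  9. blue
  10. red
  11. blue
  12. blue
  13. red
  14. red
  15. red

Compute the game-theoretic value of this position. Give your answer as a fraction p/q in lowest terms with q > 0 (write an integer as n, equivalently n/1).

r: Left { none }, Right { 0 } = simplest -1
rb: Left { -1 }, Right { 0 } = simplest -1/2
rbr: Left { -1 }, Right { -1/2 0 } = simplest -3/4
rbrb: Left { -1 -3/4 }, Right { -1/2 0 } = simplest -5/8
rbrbb: Left { -1 -3/4 -5/8 }, Right { -1/2 0 } = simplest -9/16
rbrbbb: Left { -1 -3/4 -5/8 -9/16 }, Right { -1/2 0 } = simplest -17/32
rbrbbbr: Left { -1 -3/4 -5/8 -9/16 }, Right { -17/32 -1/2 0 } = simplest -35/64
rbrbbbrb: Left { -1 -3/4 -5/8 -9/16 -35/64 }, Right { -17/32 -1/2 0 } = simplest -69/128
rbrbbbrbb: Left { -1 -3/4 -5/8 -9/16 -35/64 -69/128 }, Right { -17/32 -1/2 0 } = simplest -137/256
rbrbbbrbbr: Left { -1 -3/4 -5/8 -9/16 -35/64 -69/128 }, Right { -137/256 -17/32 -1/2 0 } = simplest -275/512
rbrbbbrbbrb: Left { -1 -3/4 -5/8 -9/16 -35/64 -69/128 -275/512 }, Right { -137/256 -17/32 -1/2 0 } = simplest -549/1024
rbrbbbrbbrbb: Left { -1 -3/4 -5/8 -9/16 -35/64 -69/128 -275/512 -549/1024 }, Right { -137/256 -17/32 -1/2 0 } = simplest -1097/2048
rbrbbbrbbrbbr: Left { -1 -3/4 -5/8 -9/16 -35/64 -69/128 -275/512 -549/1024 }, Right { -1097/2048 -137/256 -17/32 -1/2 0 } = simplest -2195/4096
rbrbbbrbbrbbrr: Left { -1 -3/4 -5/8 -9/16 -35/64 -69/128 -275/512 -549/1024 }, Right { -2195/4096 -1097/2048 -137/256 -17/32 -1/2 0 } = simplest -4391/8192
rbrbbbrbbrbbrrr: Left { -1 -3/4 -5/8 -9/16 -35/64 -69/128 -275/512 -549/1024 }, Right { -4391/8192 -2195/4096 -1097/2048 -137/256 -17/32 -1/2 0 } = simplest -8783/16384

-8783/16384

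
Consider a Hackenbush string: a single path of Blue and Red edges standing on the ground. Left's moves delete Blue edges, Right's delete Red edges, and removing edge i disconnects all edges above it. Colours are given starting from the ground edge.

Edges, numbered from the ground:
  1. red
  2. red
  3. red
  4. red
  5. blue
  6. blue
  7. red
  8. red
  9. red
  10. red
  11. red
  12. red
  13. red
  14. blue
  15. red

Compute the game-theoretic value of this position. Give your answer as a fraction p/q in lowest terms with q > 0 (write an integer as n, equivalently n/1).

r: Left { none }, Right { 0 } -> simplest -1
rr: Left { none }, Right { -1,0 } -> simplest -2
rrr: Left { none }, Right { -2,-1,0 } -> simplest -3
rrrr: Left { none }, Right { -3,-2,-1,0 } -> simplest -4
rrrrb: Left { -4 }, Right { -3,-2,-1,0 } -> simplest -7/2
rrrrbb: Left { -4,-7/2 }, Right { -3,-2,-1,0 } -> simplest -13/4
rrrrbbr: Left { -4,-7/2 }, Right { -13/4,-3,-2,-1,0 } -> simplest -27/8
rrrrbbrr: Left { -4,-7/2 }, Right { -27/8,-13/4,-3,-2,-1,0 } -> simplest -55/16
rrrrbbrrr: Left { -4,-7/2 }, Right { -55/16,-27/8,-13/4,-3,-2,-1,0 } -> simplest -111/32
rrrrbbrrrr: Left { -4,-7/2 }, Right { -111/32,-55/16,-27/8,-13/4,-3,-2,-1,0 } -> simplest -223/64
rrrrbbrrrrr: Left { -4,-7/2 }, Right { -223/64,-111/32,-55/16,-27/8,-13/4,-3,-2,-1,0 } -> simplest -447/128
rrrrbbrrrrrr: Left { -4,-7/2 }, Right { -447/128,-223/64,-111/32,-55/16,-27/8,-13/4,-3,-2,-1,0 } -> simplest -895/256
rrrrbbrrrrrrr: Left { -4,-7/2 }, Right { -895/256,-447/128,-223/64,-111/32,-55/16,-27/8,-13/4,-3,-2,-1,0 } -> simplest -1791/512
rrrrbbrrrrrrrb: Left { -4,-7/2,-1791/512 }, Right { -895/256,-447/128,-223/64,-111/32,-55/16,-27/8,-13/4,-3,-2,-1,0 } -> simplest -3581/1024
rrrrbbrrrrrrrbr: Left { -4,-7/2,-1791/512 }, Right { -3581/1024,-895/256,-447/128,-223/64,-111/32,-55/16,-27/8,-13/4,-3,-2,-1,0 } -> simplest -7163/2048

-7163/2048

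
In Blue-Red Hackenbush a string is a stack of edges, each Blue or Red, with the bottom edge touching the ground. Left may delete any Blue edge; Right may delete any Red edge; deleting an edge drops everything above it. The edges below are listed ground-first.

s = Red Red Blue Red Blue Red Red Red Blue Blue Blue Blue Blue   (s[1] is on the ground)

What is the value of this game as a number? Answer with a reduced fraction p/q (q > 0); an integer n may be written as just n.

Build val(s[:k]) for k = 1..13, string s = Red Red Blue Red Blue Red Red Red Blue Blue Blue Blue Blue.
step 1: add Red to get R; options L={ — } R={ 0 } so -1
step 2: add Red to get RR; options L={ — } R={ -1, 0 } so -2
step 3: add Blue to get RRB; options L={ -2 } R={ -1, 0 } so -3/2
step 4: add Red to get RRBR; options L={ -2 } R={ -3/2, -1, 0 } so -7/4
step 5: add Blue to get RRBRB; options L={ -2, -7/4 } R={ -3/2, -1, 0 } so -13/8
step 6: add Red to get RRBRBR; options L={ -2, -7/4 } R={ -13/8, -3/2, -1, 0 } so -27/16
step 7: add Red to get RRBRBRR; options L={ -2, -7/4 } R={ -27/16, -13/8, -3/2, -1, 0 } so -55/32
step 8: add Red to get RRBRBRRR; options L={ -2, -7/4 } R={ -55/32, -27/16, -13/8, -3/2, -1, 0 } so -111/64
step 9: add Blue to get RRBRBRRRB; options L={ -2, -7/4, -111/64 } R={ -55/32, -27/16, -13/8, -3/2, -1, 0 } so -221/128
step 10: add Blue to get RRBRBRRRBB; options L={ -2, -7/4, -111/64, -221/128 } R={ -55/32, -27/16, -13/8, -3/2, -1, 0 } so -441/256
step 11: add Blue to get RRBRBRRRBBB; options L={ -2, -7/4, -111/64, -221/128, -441/256 } R={ -55/32, -27/16, -13/8, -3/2, -1, 0 } so -881/512
step 12: add Blue to get RRBRBRRRBBBB; options L={ -2, -7/4, -111/64, -221/128, -441/256, -881/512 } R={ -55/32, -27/16, -13/8, -3/2, -1, 0 } so -1761/1024
step 13: add Blue to get RRBRBRRRBBBBB; options L={ -2, -7/4, -111/64, -221/128, -441/256, -881/512, -1761/1024 } R={ -55/32, -27/16, -13/8, -3/2, -1, 0 } so -3521/2048

-3521/2048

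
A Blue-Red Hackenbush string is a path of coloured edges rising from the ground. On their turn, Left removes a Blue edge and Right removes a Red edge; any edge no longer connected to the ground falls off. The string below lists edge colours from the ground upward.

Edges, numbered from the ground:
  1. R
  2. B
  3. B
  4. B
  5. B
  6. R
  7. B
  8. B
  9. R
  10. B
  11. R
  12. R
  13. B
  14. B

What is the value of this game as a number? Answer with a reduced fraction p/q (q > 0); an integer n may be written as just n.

-601/8192

Prefix values for R B B B B R B B R B R R B B via {L|R} + simplicity:
edge 1 of 14 (R): { — | 0 } -> -1
edge 2 of 14 (B): { -1 | 0 } -> -1/2
edge 3 of 14 (B): { -1; -1/2 | 0 } -> -1/4
edge 4 of 14 (B): { -1; -1/2; -1/4 | 0 } -> -1/8
edge 5 of 14 (B): { -1; -1/2; -1/4; -1/8 | 0 } -> -1/16
edge 6 of 14 (R): { -1; -1/2; -1/4; -1/8 | -1/16; 0 } -> -3/32
edge 7 of 14 (B): { -1; -1/2; -1/4; -1/8; -3/32 | -1/16; 0 } -> -5/64
edge 8 of 14 (B): { -1; -1/2; -1/4; -1/8; -3/32; -5/64 | -1/16; 0 } -> -9/128
edge 9 of 14 (R): { -1; -1/2; -1/4; -1/8; -3/32; -5/64 | -9/128; -1/16; 0 } -> -19/256
edge 10 of 14 (B): { -1; -1/2; -1/4; -1/8; -3/32; -5/64; -19/256 | -9/128; -1/16; 0 } -> -37/512
edge 11 of 14 (R): { -1; -1/2; -1/4; -1/8; -3/32; -5/64; -19/256 | -37/512; -9/128; -1/16; 0 } -> -75/1024
edge 12 of 14 (R): { -1; -1/2; -1/4; -1/8; -3/32; -5/64; -19/256 | -75/1024; -37/512; -9/128; -1/16; 0 } -> -151/2048
edge 13 of 14 (B): { -1; -1/2; -1/4; -1/8; -3/32; -5/64; -19/256; -151/2048 | -75/1024; -37/512; -9/128; -1/16; 0 } -> -301/4096
edge 14 of 14 (B): { -1; -1/2; -1/4; -1/8; -3/32; -5/64; -19/256; -151/2048; -301/4096 | -75/1024; -37/512; -9/128; -1/16; 0 } -> -601/8192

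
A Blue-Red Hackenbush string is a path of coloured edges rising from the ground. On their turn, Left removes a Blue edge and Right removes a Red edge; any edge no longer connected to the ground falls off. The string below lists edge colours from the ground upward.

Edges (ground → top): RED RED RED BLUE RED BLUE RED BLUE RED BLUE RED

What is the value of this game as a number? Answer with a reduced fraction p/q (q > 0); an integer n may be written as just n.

Prefix values for RED RED RED BLUE RED BLUE RED BLUE RED BLUE RED via {L|R} + simplicity:
step 1: add RED to get R; options L={  } R={ 0 } → -1
step 2: add RED to get RR; options L={  } R={ -1, 0 } → -2
step 3: add RED to get RRR; options L={  } R={ -2, -1, 0 } → -3
step 4: add BLUE to get RRRB; options L={ -3 } R={ -2, -1, 0 } → -5/2
step 5: add RED to get RRRBR; options L={ -3 } R={ -5/2, -2, -1, 0 } → -11/4
step 6: add BLUE to get RRRBRB; options L={ -3, -11/4 } R={ -5/2, -2, -1, 0 } → -21/8
step 7: add RED to get RRRBRBR; options L={ -3, -11/4 } R={ -21/8, -5/2, -2, -1, 0 } → -43/16
step 8: add BLUE to get RRRBRBRB; options L={ -3, -11/4, -43/16 } R={ -21/8, -5/2, -2, -1, 0 } → -85/32
step 9: add RED to get RRRBRBRBR; options L={ -3, -11/4, -43/16 } R={ -85/32, -21/8, -5/2, -2, -1, 0 } → -171/64
step 10: add BLUE to get RRRBRBRBRB; options L={ -3, -11/4, -43/16, -171/64 } R={ -85/32, -21/8, -5/2, -2, -1, 0 } → -341/128
step 11: add RED to get RRRBRBRBRBR; options L={ -3, -11/4, -43/16, -171/64 } R={ -341/128, -85/32, -21/8, -5/2, -2, -1, 0 } → -683/256

-683/256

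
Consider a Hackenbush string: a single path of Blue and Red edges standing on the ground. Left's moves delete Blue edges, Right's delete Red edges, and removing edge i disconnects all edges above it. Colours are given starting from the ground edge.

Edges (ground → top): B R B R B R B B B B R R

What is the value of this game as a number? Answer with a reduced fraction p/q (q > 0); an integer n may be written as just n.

1401/2048

v(B) = { 0 | none } — 1
v(BR) = { 0 | 1 } — 1/2
v(BRB) = { 0,1/2 | 1 } — 3/4
v(BRBR) = { 0,1/2 | 3/4,1 } — 5/8
v(BRBRB) = { 0,1/2,5/8 | 3/4,1 } — 11/16
v(BRBRBR) = { 0,1/2,5/8 | 11/16,3/4,1 } — 21/32
v(BRBRBRB) = { 0,1/2,5/8,21/32 | 11/16,3/4,1 } — 43/64
v(BRBRBRBB) = { 0,1/2,5/8,21/32,43/64 | 11/16,3/4,1 } — 87/128
v(BRBRBRBBB) = { 0,1/2,5/8,21/32,43/64,87/128 | 11/16,3/4,1 } — 175/256
v(BRBRBRBBBB) = { 0,1/2,5/8,21/32,43/64,87/128,175/256 | 11/16,3/4,1 } — 351/512
v(BRBRBRBBBBR) = { 0,1/2,5/8,21/32,43/64,87/128,175/256 | 351/512,11/16,3/4,1 } — 701/1024
v(BRBRBRBBBBRR) = { 0,1/2,5/8,21/32,43/64,87/128,175/256 | 701/1024,351/512,11/16,3/4,1 } — 1401/2048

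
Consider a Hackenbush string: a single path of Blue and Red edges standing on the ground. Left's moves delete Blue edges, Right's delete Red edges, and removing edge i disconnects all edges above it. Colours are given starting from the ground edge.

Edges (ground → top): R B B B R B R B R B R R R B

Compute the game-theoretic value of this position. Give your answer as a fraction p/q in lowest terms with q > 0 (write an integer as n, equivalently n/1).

-1373/8192

value_1 [R]  L=[(no moves)]  R=[0]  => -1
value_2 [RB]  L=[-1]  R=[0]  => -1/2
value_3 [RBB]  L=[-1; -1/2]  R=[0]  => -1/4
value_4 [RBBB]  L=[-1; -1/2; -1/4]  R=[0]  => -1/8
value_5 [RBBBR]  L=[-1; -1/2; -1/4]  R=[-1/8; 0]  => -3/16
value_6 [RBBBRB]  L=[-1; -1/2; -1/4; -3/16]  R=[-1/8; 0]  => -5/32
value_7 [RBBBRBR]  L=[-1; -1/2; -1/4; -3/16]  R=[-5/32; -1/8; 0]  => -11/64
value_8 [RBBBRBRB]  L=[-1; -1/2; -1/4; -3/16; -11/64]  R=[-5/32; -1/8; 0]  => -21/128
value_9 [RBBBRBRBR]  L=[-1; -1/2; -1/4; -3/16; -11/64]  R=[-21/128; -5/32; -1/8; 0]  => -43/256
value_10 [RBBBRBRBRB]  L=[-1; -1/2; -1/4; -3/16; -11/64; -43/256]  R=[-21/128; -5/32; -1/8; 0]  => -85/512
value_11 [RBBBRBRBRBR]  L=[-1; -1/2; -1/4; -3/16; -11/64; -43/256]  R=[-85/512; -21/128; -5/32; -1/8; 0]  => -171/1024
value_12 [RBBBRBRBRBRR]  L=[-1; -1/2; -1/4; -3/16; -11/64; -43/256]  R=[-171/1024; -85/512; -21/128; -5/32; -1/8; 0]  => -343/2048
value_13 [RBBBRBRBRBRRR]  L=[-1; -1/2; -1/4; -3/16; -11/64; -43/256]  R=[-343/2048; -171/1024; -85/512; -21/128; -5/32; -1/8; 0]  => -687/4096
value_14 [RBBBRBRBRBRRRB]  L=[-1; -1/2; -1/4; -3/16; -11/64; -43/256; -687/4096]  R=[-343/2048; -171/1024; -85/512; -21/128; -5/32; -1/8; 0]  => -1373/8192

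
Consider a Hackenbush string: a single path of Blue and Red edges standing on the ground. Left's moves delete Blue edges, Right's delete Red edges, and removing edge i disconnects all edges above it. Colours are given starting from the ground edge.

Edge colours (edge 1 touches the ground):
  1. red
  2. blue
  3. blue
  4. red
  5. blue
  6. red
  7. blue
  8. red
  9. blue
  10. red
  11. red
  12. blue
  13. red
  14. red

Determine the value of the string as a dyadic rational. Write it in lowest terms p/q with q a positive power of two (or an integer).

Build G(s[:k]) for k = 1..14, string s = red blue blue red blue red blue red blue red red blue red red.
1 of 14 · r · max L −∞ · min R 0 = -1
2 of 14 · rb · max L -1 · min R 0 = -1/2
3 of 14 · rbb · max L -1/2 · min R 0 = -1/4
4 of 14 · rbbr · max L -1/2 · min R -1/4 = -3/8
5 of 14 · rbbrb · max L -3/8 · min R -1/4 = -5/16
6 of 14 · rbbrbr · max L -3/8 · min R -5/16 = -11/32
7 of 14 · rbbrbrb · max L -11/32 · min R -5/16 = -21/64
8 of 14 · rbbrbrbr · max L -11/32 · min R -21/64 = -43/128
9 of 14 · rbbrbrbrb · max L -43/128 · min R -21/64 = -85/256
10 of 14 · rbbrbrbrbr · max L -43/128 · min R -85/256 = -171/512
11 of 14 · rbbrbrbrbrr · max L -43/128 · min R -171/512 = -343/1024
12 of 14 · rbbrbrbrbrrb · max L -343/1024 · min R -171/512 = -685/2048
13 of 14 · rbbrbrbrbrrbr · max L -343/1024 · min R -685/2048 = -1371/4096
14 of 14 · rbbrbrbrbrrbrr · max L -343/1024 · min R -1371/4096 = -2743/8192

-2743/8192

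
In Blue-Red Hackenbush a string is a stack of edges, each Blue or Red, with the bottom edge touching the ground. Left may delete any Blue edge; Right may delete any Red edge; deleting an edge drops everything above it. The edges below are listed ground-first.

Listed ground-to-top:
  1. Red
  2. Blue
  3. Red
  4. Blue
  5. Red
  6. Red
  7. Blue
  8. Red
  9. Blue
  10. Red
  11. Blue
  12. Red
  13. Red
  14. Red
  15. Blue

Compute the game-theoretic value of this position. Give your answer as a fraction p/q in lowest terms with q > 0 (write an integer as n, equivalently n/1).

Build G(s[:k]) for k = 1..15, string s = Red Blue Red Blue Red Red Blue Red Blue Red Blue Red Red Red Blue.
G_1 [R]  L=[none]  R=[0]  = -1
G_2 [RB]  L=[-1]  R=[0]  = -1/2
G_3 [RBR]  L=[-1]  R=[-1/2,0]  = -3/4
G_4 [RBRB]  L=[-1,-3/4]  R=[-1/2,0]  = -5/8
G_5 [RBRBR]  L=[-1,-3/4]  R=[-5/8,-1/2,0]  = -11/16
G_6 [RBRBRR]  L=[-1,-3/4]  R=[-11/16,-5/8,-1/2,0]  = -23/32
G_7 [RBRBRRB]  L=[-1,-3/4,-23/32]  R=[-11/16,-5/8,-1/2,0]  = -45/64
G_8 [RBRBRRBR]  L=[-1,-3/4,-23/32]  R=[-45/64,-11/16,-5/8,-1/2,0]  = -91/128
G_9 [RBRBRRBRB]  L=[-1,-3/4,-23/32,-91/128]  R=[-45/64,-11/16,-5/8,-1/2,0]  = -181/256
G_10 [RBRBRRBRBR]  L=[-1,-3/4,-23/32,-91/128]  R=[-181/256,-45/64,-11/16,-5/8,-1/2,0]  = -363/512
G_11 [RBRBRRBRBRB]  L=[-1,-3/4,-23/32,-91/128,-363/512]  R=[-181/256,-45/64,-11/16,-5/8,-1/2,0]  = -725/1024
G_12 [RBRBRRBRBRBR]  L=[-1,-3/4,-23/32,-91/128,-363/512]  R=[-725/1024,-181/256,-45/64,-11/16,-5/8,-1/2,0]  = -1451/2048
G_13 [RBRBRRBRBRBRR]  L=[-1,-3/4,-23/32,-91/128,-363/512]  R=[-1451/2048,-725/1024,-181/256,-45/64,-11/16,-5/8,-1/2,0]  = -2903/4096
G_14 [RBRBRRBRBRBRRR]  L=[-1,-3/4,-23/32,-91/128,-363/512]  R=[-2903/4096,-1451/2048,-725/1024,-181/256,-45/64,-11/16,-5/8,-1/2,0]  = -5807/8192
G_15 [RBRBRRBRBRBRRRB]  L=[-1,-3/4,-23/32,-91/128,-363/512,-5807/8192]  R=[-2903/4096,-1451/2048,-725/1024,-181/256,-45/64,-11/16,-5/8,-1/2,0]  = -11613/16384

-11613/16384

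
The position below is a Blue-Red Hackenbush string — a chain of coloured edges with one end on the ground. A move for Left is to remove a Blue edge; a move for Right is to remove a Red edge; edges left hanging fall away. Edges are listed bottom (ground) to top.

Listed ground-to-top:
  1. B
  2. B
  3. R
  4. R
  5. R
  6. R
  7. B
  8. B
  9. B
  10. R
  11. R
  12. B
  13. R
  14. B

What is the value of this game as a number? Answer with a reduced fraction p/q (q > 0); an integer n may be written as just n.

4555/4096

1 of 14 · B · max L 0 · min R +∞ gives 1
2 of 14 · BB · max L 1 · min R +∞ gives 2
3 of 14 · BBR · max L 1 · min R 2 gives 3/2
4 of 14 · BBRR · max L 1 · min R 3/2 gives 5/4
5 of 14 · BBRRR · max L 1 · min R 5/4 gives 9/8
6 of 14 · BBRRRR · max L 1 · min R 9/8 gives 17/16
7 of 14 · BBRRRRB · max L 17/16 · min R 9/8 gives 35/32
8 of 14 · BBRRRRBB · max L 35/32 · min R 9/8 gives 71/64
9 of 14 · BBRRRRBBB · max L 71/64 · min R 9/8 gives 143/128
10 of 14 · BBRRRRBBBR · max L 71/64 · min R 143/128 gives 285/256
11 of 14 · BBRRRRBBBRR · max L 71/64 · min R 285/256 gives 569/512
12 of 14 · BBRRRRBBBRRB · max L 569/512 · min R 285/256 gives 1139/1024
13 of 14 · BBRRRRBBBRRBR · max L 569/512 · min R 1139/1024 gives 2277/2048
14 of 14 · BBRRRRBBBRRBRB · max L 2277/2048 · min R 1139/1024 gives 4555/4096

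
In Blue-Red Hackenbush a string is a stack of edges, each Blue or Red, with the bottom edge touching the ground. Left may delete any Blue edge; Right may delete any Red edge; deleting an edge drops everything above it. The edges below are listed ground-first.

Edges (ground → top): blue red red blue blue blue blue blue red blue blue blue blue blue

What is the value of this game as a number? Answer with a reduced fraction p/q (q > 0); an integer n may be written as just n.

4031/8192

b: Left { 0 }, Right { (no moves) } -> simplest 1
br: Left { 0 }, Right { 1 } -> simplest 1/2
brr: Left { 0 }, Right { 1/2, 1 } -> simplest 1/4
brrb: Left { 0, 1/4 }, Right { 1/2, 1 } -> simplest 3/8
brrbb: Left { 0, 1/4, 3/8 }, Right { 1/2, 1 } -> simplest 7/16
brrbbb: Left { 0, 1/4, 3/8, 7/16 }, Right { 1/2, 1 } -> simplest 15/32
brrbbbb: Left { 0, 1/4, 3/8, 7/16, 15/32 }, Right { 1/2, 1 } -> simplest 31/64
brrbbbbb: Left { 0, 1/4, 3/8, 7/16, 15/32, 31/64 }, Right { 1/2, 1 } -> simplest 63/128
brrbbbbbr: Left { 0, 1/4, 3/8, 7/16, 15/32, 31/64 }, Right { 63/128, 1/2, 1 } -> simplest 125/256
brrbbbbbrb: Left { 0, 1/4, 3/8, 7/16, 15/32, 31/64, 125/256 }, Right { 63/128, 1/2, 1 } -> simplest 251/512
brrbbbbbrbb: Left { 0, 1/4, 3/8, 7/16, 15/32, 31/64, 125/256, 251/512 }, Right { 63/128, 1/2, 1 } -> simplest 503/1024
brrbbbbbrbbb: Left { 0, 1/4, 3/8, 7/16, 15/32, 31/64, 125/256, 251/512, 503/1024 }, Right { 63/128, 1/2, 1 } -> simplest 1007/2048
brrbbbbbrbbbb: Left { 0, 1/4, 3/8, 7/16, 15/32, 31/64, 125/256, 251/512, 503/1024, 1007/2048 }, Right { 63/128, 1/2, 1 } -> simplest 2015/4096
brrbbbbbrbbbbb: Left { 0, 1/4, 3/8, 7/16, 15/32, 31/64, 125/256, 251/512, 503/1024, 1007/2048, 2015/4096 }, Right { 63/128, 1/2, 1 } -> simplest 4031/8192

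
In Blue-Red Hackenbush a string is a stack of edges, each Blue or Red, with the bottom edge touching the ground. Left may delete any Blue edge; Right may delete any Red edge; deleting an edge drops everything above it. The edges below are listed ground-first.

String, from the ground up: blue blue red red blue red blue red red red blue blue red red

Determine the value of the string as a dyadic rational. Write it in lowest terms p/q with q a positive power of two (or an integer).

5401/4096

b: Left { 0 }, Right { none } => simplest 1
bb: Left { 0 1 }, Right { none } => simplest 2
bbr: Left { 0 1 }, Right { 2 } => simplest 3/2
bbrr: Left { 0 1 }, Right { 3/2 2 } => simplest 5/4
bbrrb: Left { 0 1 5/4 }, Right { 3/2 2 } => simplest 11/8
bbrrbr: Left { 0 1 5/4 }, Right { 11/8 3/2 2 } => simplest 21/16
bbrrbrb: Left { 0 1 5/4 21/16 }, Right { 11/8 3/2 2 } => simplest 43/32
bbrrbrbr: Left { 0 1 5/4 21/16 }, Right { 43/32 11/8 3/2 2 } => simplest 85/64
bbrrbrbrr: Left { 0 1 5/4 21/16 }, Right { 85/64 43/32 11/8 3/2 2 } => simplest 169/128
bbrrbrbrrr: Left { 0 1 5/4 21/16 }, Right { 169/128 85/64 43/32 11/8 3/2 2 } => simplest 337/256
bbrrbrbrrrb: Left { 0 1 5/4 21/16 337/256 }, Right { 169/128 85/64 43/32 11/8 3/2 2 } => simplest 675/512
bbrrbrbrrrbb: Left { 0 1 5/4 21/16 337/256 675/512 }, Right { 169/128 85/64 43/32 11/8 3/2 2 } => simplest 1351/1024
bbrrbrbrrrbbr: Left { 0 1 5/4 21/16 337/256 675/512 }, Right { 1351/1024 169/128 85/64 43/32 11/8 3/2 2 } => simplest 2701/2048
bbrrbrbrrrbbrr: Left { 0 1 5/4 21/16 337/256 675/512 }, Right { 2701/2048 1351/1024 169/128 85/64 43/32 11/8 3/2 2 } => simplest 5401/4096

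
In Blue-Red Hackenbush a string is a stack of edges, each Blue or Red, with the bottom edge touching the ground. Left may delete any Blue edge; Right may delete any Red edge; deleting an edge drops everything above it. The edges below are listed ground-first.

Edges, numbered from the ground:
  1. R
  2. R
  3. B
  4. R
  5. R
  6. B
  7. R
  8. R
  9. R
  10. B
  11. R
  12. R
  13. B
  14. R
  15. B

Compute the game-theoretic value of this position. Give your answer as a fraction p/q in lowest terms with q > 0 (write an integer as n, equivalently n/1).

Prefix values for R R B R R B R R R B R R B R B via {L|R} + simplicity:
step 1: add R to get R; options L={ — } R={ 0 } gives -1
step 2: add R to get RR; options L={ — } R={ -1 0 } gives -2
step 3: add B to get RRB; options L={ -2 } R={ -1 0 } gives -3/2
step 4: add R to get RRBR; options L={ -2 } R={ -3/2 -1 0 } gives -7/4
step 5: add R to get RRBRR; options L={ -2 } R={ -7/4 -3/2 -1 0 } gives -15/8
step 6: add B to get RRBRRB; options L={ -2 -15/8 } R={ -7/4 -3/2 -1 0 } gives -29/16
step 7: add R to get RRBRRBR; options L={ -2 -15/8 } R={ -29/16 -7/4 -3/2 -1 0 } gives -59/32
step 8: add R to get RRBRRBRR; options L={ -2 -15/8 } R={ -59/32 -29/16 -7/4 -3/2 -1 0 } gives -119/64
step 9: add R to get RRBRRBRRR; options L={ -2 -15/8 } R={ -119/64 -59/32 -29/16 -7/4 -3/2 -1 0 } gives -239/128
step 10: add B to get RRBRRBRRRB; options L={ -2 -15/8 -239/128 } R={ -119/64 -59/32 -29/16 -7/4 -3/2 -1 0 } gives -477/256
step 11: add R to get RRBRRBRRRBR; options L={ -2 -15/8 -239/128 } R={ -477/256 -119/64 -59/32 -29/16 -7/4 -3/2 -1 0 } gives -955/512
step 12: add R to get RRBRRBRRRBRR; options L={ -2 -15/8 -239/128 } R={ -955/512 -477/256 -119/64 -59/32 -29/16 -7/4 -3/2 -1 0 } gives -1911/1024
step 13: add B to get RRBRRBRRRBRRB; options L={ -2 -15/8 -239/128 -1911/1024 } R={ -955/512 -477/256 -119/64 -59/32 -29/16 -7/4 -3/2 -1 0 } gives -3821/2048
step 14: add R to get RRBRRBRRRBRRBR; options L={ -2 -15/8 -239/128 -1911/1024 } R={ -3821/2048 -955/512 -477/256 -119/64 -59/32 -29/16 -7/4 -3/2 -1 0 } gives -7643/4096
step 15: add B to get RRBRRBRRRBRRBRB; options L={ -2 -15/8 -239/128 -1911/1024 -7643/4096 } R={ -3821/2048 -955/512 -477/256 -119/64 -59/32 -29/16 -7/4 -3/2 -1 0 } gives -15285/8192

-15285/8192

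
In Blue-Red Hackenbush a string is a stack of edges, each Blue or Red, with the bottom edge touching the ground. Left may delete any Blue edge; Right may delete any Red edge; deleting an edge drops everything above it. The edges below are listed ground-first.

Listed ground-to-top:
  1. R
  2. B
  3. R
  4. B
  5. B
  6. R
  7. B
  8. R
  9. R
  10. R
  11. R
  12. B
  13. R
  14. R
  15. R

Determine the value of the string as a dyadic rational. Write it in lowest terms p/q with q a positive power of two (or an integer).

-9711/16384

1 of 15 · R · max L −∞ · min R 0 so -1
2 of 15 · RB · max L -1 · min R 0 so -1/2
3 of 15 · RBR · max L -1 · min R -1/2 so -3/4
4 of 15 · RBRB · max L -3/4 · min R -1/2 so -5/8
5 of 15 · RBRBB · max L -5/8 · min R -1/2 so -9/16
6 of 15 · RBRBBR · max L -5/8 · min R -9/16 so -19/32
7 of 15 · RBRBBRB · max L -19/32 · min R -9/16 so -37/64
8 of 15 · RBRBBRBR · max L -19/32 · min R -37/64 so -75/128
9 of 15 · RBRBBRBRR · max L -19/32 · min R -75/128 so -151/256
10 of 15 · RBRBBRBRRR · max L -19/32 · min R -151/256 so -303/512
11 of 15 · RBRBBRBRRRR · max L -19/32 · min R -303/512 so -607/1024
12 of 15 · RBRBBRBRRRRB · max L -607/1024 · min R -303/512 so -1213/2048
13 of 15 · RBRBBRBRRRRBR · max L -607/1024 · min R -1213/2048 so -2427/4096
14 of 15 · RBRBBRBRRRRBRR · max L -607/1024 · min R -2427/4096 so -4855/8192
15 of 15 · RBRBBRBRRRRBRRR · max L -607/1024 · min R -4855/8192 so -9711/16384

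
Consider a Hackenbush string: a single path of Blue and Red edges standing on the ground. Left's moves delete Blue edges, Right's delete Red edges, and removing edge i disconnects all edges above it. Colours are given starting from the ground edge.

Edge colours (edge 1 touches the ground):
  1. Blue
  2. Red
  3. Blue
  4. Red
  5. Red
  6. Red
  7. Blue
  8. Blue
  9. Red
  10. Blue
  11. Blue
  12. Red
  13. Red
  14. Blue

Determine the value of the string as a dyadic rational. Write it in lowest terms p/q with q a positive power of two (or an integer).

1 of 14 · B · max L 0 · min R +∞ so 1
2 of 14 · BR · max L 0 · min R 1 so 1/2
3 of 14 · BRB · max L 1/2 · min R 1 so 3/4
4 of 14 · BRBR · max L 1/2 · min R 3/4 so 5/8
5 of 14 · BRBRR · max L 1/2 · min R 5/8 so 9/16
6 of 14 · BRBRRR · max L 1/2 · min R 9/16 so 17/32
7 of 14 · BRBRRRB · max L 17/32 · min R 9/16 so 35/64
8 of 14 · BRBRRRBB · max L 35/64 · min R 9/16 so 71/128
9 of 14 · BRBRRRBBR · max L 35/64 · min R 71/128 so 141/256
10 of 14 · BRBRRRBBRB · max L 141/256 · min R 71/128 so 283/512
11 of 14 · BRBRRRBBRBB · max L 283/512 · min R 71/128 so 567/1024
12 of 14 · BRBRRRBBRBBR · max L 283/512 · min R 567/1024 so 1133/2048
13 of 14 · BRBRRRBBRBBRR · max L 283/512 · min R 1133/2048 so 2265/4096
14 of 14 · BRBRRRBBRBBRRB · max L 2265/4096 · min R 1133/2048 so 4531/8192

4531/8192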